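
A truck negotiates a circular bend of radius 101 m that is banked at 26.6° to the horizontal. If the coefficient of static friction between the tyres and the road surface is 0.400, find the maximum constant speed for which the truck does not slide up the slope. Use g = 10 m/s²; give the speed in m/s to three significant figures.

33.7 m/s

At the maximum speed, friction acts down the slope at its limiting value f = μN. Radially (horizontal, toward centre): N sinθ + μN cosθ = mv²/r. Vertically: N cosθ − μN sinθ = mg.
Dividing: v² = r g (sinθ + μcosθ)/(cosθ − μsinθ).
sinθ + μcosθ = 0.4478 + 0.400×0.8942 = 0.8054; cosθ − μsinθ = 0.8942 − 0.400×0.4478 = 0.7151.
v² = 101 × 10.0 × 0.8054/0.7151 = 1138 m²/s², so v = 33.73 m/s.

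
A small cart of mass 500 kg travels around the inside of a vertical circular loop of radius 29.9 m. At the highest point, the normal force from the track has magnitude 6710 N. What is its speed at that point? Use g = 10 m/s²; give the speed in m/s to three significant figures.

26.5 m/s

At the top, N + mg = mv²/r, so v = √(r(N/m + g)) = √(29.9 × (6710/500 + 10.0)) = √(29.9 × 23.42) = √700.3 = 26.46 m/s.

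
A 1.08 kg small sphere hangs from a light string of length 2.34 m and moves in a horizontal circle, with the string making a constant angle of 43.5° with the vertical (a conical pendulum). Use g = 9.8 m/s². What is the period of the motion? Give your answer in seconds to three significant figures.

r = L sinθ = 1.611 m. From T sinθ = mω²r and T cosθ = mg: tanθ = ω²r/g, so ω² = g tanθ / r = g/(L cosθ).
ω = √(g/(L cosθ)) = √(9.8/(2.34 × 0.7254)) = √5.774 = 2.403 rad/s.
Period = 2π/ω = 2.615 s.

2.61 s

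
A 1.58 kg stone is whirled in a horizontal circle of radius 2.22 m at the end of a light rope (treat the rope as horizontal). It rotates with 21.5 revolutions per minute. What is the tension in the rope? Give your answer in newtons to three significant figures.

ω = 21.5 rev/min × 2π/60 = 2.251 rad/s, so v = ωr = 2.251 × 2.22 = 4.998 m/s.
The tension is the only horizontal force, so it supplies the full centripetal force: T = m v²/r = 1.58 × (4.998)²/2.22 = 1.58 × 24.98/2.22 = 17.78 N.

17.8 N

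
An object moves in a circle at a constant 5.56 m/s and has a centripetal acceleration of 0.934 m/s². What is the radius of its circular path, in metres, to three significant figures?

33.1 m

a_c = v²/r ⇒ r = v²/a_c = (5.56)²/0.934 = 30.91/0.934 = 33.10 m.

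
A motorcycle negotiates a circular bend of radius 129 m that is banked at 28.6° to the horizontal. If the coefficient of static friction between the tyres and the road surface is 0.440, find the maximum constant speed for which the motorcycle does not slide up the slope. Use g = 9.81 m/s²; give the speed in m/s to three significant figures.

At the maximum speed, friction acts down the slope at its limiting value f = μN. Radially (horizontal, toward centre): N sinθ + μN cosθ = mv²/r. Vertically: N cosθ − μN sinθ = mg.
Dividing: v² = r g (sinθ + μcosθ)/(cosθ − μsinθ).
sinθ + μcosθ = 0.4787 + 0.440×0.8780 = 0.8650; cosθ − μsinθ = 0.8780 − 0.440×0.4787 = 0.6674.
v² = 129 × 9.81 × 0.8650/0.6674 = 1640 m²/s², so v = 40.50 m/s.

40.5 m/s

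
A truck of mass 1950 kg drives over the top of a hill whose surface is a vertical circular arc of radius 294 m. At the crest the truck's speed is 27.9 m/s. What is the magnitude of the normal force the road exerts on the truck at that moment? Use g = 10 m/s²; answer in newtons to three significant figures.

At the crest the centripetal acceleration points downward (toward the centre of the arc), so mg − N = mv²/r.
N = m(g − v²/r) = 1950 × (10.0 − (27.9)²/294) = 1950 × (10.0 − 2.648) = 1950 × 7.352 = 14340 N.

14300 N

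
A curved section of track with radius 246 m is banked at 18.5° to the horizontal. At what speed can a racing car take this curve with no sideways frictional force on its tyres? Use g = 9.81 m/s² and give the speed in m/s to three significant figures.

28.4 m/s

On a frictionless banked curve, N sinθ = mv²/r and N cosθ = mg, so tanθ = v²/(rg).
v = √(r g tanθ) = √(246 × 9.81 × tan 18.5°) = √(246 × 9.81 × 0.3346) = √807.5 = 28.42 m/s.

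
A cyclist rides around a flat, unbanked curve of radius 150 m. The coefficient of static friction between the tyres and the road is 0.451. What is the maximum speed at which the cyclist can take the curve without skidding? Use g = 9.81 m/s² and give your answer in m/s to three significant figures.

Friction provides the centripetal force on a flat curve. At maximum speed it is at its limiting value: μ_s m g = m v²/r.
Mass cancels: v_max = √(μ_s g r) = √(0.451 × 9.81 × 150) = √663.6 = 25.76 m/s.

25.8 m/s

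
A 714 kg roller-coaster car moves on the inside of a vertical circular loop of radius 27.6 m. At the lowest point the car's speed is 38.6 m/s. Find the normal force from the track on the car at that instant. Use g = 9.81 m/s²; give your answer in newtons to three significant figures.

At the lowest point, N points up (toward the centre) and the weight mg points down (away from the centre), so the net inward force is N − mg = mv²/r.
N = m(v²/r + g) = 714 × ((38.6)²/27.6 + 9.81) = 714 × (53.98 + 9.81) = 714 × 63.79 = 45550 N.

45500 N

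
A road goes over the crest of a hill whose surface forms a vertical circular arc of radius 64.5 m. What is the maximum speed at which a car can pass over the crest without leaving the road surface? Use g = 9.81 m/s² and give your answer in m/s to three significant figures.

25.2 m/s

At the crest the centre of the circle is below the car, so the net downward (centripetal) force is mg − N = mv²/r.
The car leaves the road when N → 0, giving v_max = √(g r) = √(9.81 × 64.5) = 25.15 m/s.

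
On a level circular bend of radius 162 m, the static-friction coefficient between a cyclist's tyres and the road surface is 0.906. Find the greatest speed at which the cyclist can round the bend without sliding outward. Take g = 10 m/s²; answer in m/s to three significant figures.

38.3 m/s

On a flat curve, static friction is the only horizontal force, so it must supply the full centripetal force: μ_s m g = m v²/r.
Mass cancels: v_max = √(μ_s g r) = √(0.906 × 10.0 × 162) = √1468 = 38.31 m/s.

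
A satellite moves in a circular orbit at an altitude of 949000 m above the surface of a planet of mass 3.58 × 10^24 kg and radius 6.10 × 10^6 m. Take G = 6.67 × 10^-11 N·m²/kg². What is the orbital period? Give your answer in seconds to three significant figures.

r = R + h = 6.10 × 10^6 + 949000 = 7.049 × 10^6 m. Gravity provides the centripetal force: G M m / r² = m v² / r ⇒ v = √(GM/r) = 5820 m/s.
T = 2πr/v = 2π × 7.049 × 10^6 / 5820 = 7610 s.

7610 s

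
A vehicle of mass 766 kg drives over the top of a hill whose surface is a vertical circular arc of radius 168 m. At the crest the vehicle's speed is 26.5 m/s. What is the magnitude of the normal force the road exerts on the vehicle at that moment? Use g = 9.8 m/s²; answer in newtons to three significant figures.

4300 N

At the crest the centripetal acceleration points downward (toward the centre of the arc), so mg − N = mv²/r.
N = m(g − v²/r) = 766 × (9.8 − (26.5)²/168) = 766 × (9.8 − 4.180) = 766 × 5.620 = 4305 N.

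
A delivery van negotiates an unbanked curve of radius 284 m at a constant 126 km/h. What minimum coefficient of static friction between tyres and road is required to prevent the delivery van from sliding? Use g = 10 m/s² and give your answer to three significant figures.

v = 126/3.6 = 35.00 m/s.
Friction provides the centripetal force: μ_s m g = m v²/r, so μ_s = v²/(g r) = (35.00)²/(10.0 × 284) = 1225/2840 = 0.4313.

0.431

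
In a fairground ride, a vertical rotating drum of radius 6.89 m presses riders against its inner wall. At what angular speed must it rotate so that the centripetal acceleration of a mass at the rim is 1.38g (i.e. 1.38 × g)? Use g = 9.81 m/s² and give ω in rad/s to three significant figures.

1.40 rad/s

Centripetal acceleration a_c = ω²r. Setting ω²r = 1.38g:
ω = √(1.38g / r) = √(1.38 × 9.81 / 6.89) = √1.965 = 1.402 rad/s.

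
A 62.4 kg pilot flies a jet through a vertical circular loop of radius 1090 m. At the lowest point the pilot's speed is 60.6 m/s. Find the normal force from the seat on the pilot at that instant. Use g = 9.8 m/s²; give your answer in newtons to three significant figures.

At the lowest point, N points up (toward the centre) and the weight mg points down (away from the centre), so the net inward force is N − mg = mv²/r.
N = m(v²/r + g) = 62.4 × ((60.6)²/1090 + 9.8) = 62.4 × (3.369 + 9.8) = 62.4 × 13.17 = 821.8 N.

822 N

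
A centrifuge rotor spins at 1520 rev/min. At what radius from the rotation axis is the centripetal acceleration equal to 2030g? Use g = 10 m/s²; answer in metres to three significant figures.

ω = 1520 rev/min × 2π/60 = 159.2 rad/s.
a_c = ω²r = 2030g ⇒ r = 2030 × 10.0 / (159.2)² = 20300/25340 = 0.8012 m.

0.801 m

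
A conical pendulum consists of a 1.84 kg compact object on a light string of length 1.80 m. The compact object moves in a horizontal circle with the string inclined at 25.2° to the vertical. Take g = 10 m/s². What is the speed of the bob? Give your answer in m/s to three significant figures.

1.90 m/s

The radius of the circle is r = L sinθ = 1.80 × sin 25.2° = 0.7664 m.
Horizontally T sinθ = mv²/r and vertically T cosθ = mg, so tanθ = v²/(rg).
v = √(r g tanθ) = √(0.7664 × 10.0 × 0.4706) = √3.606 = 1.899 m/s.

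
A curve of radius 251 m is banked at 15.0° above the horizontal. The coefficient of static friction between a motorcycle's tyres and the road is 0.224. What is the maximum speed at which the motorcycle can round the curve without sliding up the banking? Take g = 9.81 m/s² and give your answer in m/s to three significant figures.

35.9 m/s

At the maximum speed, friction acts down the slope at its limiting value f = μN. Radially (horizontal, toward centre): N sinθ + μN cosθ = mv²/r. Vertically: N cosθ − μN sinθ = mg.
Dividing: v² = r g (sinθ + μcosθ)/(cosθ − μsinθ).
sinθ + μcosθ = 0.2588 + 0.224×0.9659 = 0.4752; cosθ − μsinθ = 0.9659 − 0.224×0.2588 = 0.9080.
v² = 251 × 9.81 × 0.4752/0.9080 = 1289 m²/s², so v = 35.90 m/s.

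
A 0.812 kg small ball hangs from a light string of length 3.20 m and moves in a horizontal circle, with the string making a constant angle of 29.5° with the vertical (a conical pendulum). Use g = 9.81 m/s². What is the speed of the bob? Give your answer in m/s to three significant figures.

The radius of the circle is r = L sinθ = 3.20 × sin 29.5° = 1.576 m.
Horizontally T sinθ = mv²/r and vertically T cosθ = mg, so tanθ = v²/(rg).
v = √(r g tanθ) = √(1.576 × 9.81 × 0.5658) = √8.746 = 2.957 m/s.

2.96 m/s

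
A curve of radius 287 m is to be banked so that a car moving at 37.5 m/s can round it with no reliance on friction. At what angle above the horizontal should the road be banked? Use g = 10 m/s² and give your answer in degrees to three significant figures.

26.1°

With no friction, the horizontal component of the normal force provides the centripetal force: N sinθ = mv²/r, while N cosθ = mg vertically.
Dividing: tanθ = v²/(r g) = (37.5)²/(287 × 10.0) = 1406/2870 = 0.4900.
θ = arctan(0.4900) = 26.10°.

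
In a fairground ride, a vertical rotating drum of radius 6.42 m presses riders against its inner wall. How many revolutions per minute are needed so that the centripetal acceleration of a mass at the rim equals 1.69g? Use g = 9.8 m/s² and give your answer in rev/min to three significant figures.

15.3 rev/min

Require ω²r = 1.69g, so ω = √(1.69 × 9.8/6.42) = 1.606 rad/s.
In rev/min: ω × 60/(2π) = 1.606 × 60/(2π) = 15.34 rev/min.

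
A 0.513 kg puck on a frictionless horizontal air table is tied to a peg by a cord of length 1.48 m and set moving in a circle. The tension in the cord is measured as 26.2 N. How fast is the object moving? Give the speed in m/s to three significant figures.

T = m v²/r ⇒ v = √(T r / m) = √(26.2 × 1.48 / 0.513) = √75.59 = 8.694 m/s.

8.69 m/s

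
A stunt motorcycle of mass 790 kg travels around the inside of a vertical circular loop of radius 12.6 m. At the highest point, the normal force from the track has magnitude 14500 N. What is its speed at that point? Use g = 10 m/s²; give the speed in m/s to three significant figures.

At the top, N + mg = mv²/r, so v = √(r(N/m + g)) = √(12.6 × (14500/790 + 10.0)) = √(12.6 × 28.35) = √357.3 = 18.90 m/s.

18.9 m/s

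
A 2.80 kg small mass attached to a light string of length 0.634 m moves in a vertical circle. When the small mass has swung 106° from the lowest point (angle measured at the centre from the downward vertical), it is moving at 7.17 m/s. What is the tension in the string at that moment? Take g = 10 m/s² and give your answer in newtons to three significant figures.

219 N

Take the radial direction toward the centre of the circle as positive. The component of the weight along the string toward the centre is −mg cos φ (φ measured from the bottom), so Newton's second law along the string gives T − mg cos φ = m v²/r.
cos 106° = -0.2756, so T = m(v²/r + g cos φ) = 2.80 × ((7.17)²/0.634 + 10.0 × -0.2756) = 2.80 × (81.09 + (-2.756)) = 2.80 × 78.33 = 219.3 N.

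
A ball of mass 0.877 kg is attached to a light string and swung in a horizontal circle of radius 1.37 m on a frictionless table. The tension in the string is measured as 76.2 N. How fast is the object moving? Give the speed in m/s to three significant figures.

10.9 m/s

T = m v²/r ⇒ v = √(T r / m) = √(76.2 × 1.37 / 0.877) = √119.0 = 10.91 m/s.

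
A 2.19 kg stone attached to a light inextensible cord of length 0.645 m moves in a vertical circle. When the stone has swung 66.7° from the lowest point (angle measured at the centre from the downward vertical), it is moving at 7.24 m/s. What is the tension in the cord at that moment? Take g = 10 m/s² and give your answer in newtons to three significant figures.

187 N

Take the radial direction toward the centre of the circle as positive. The component of the weight along the string toward the centre is −mg cos φ (φ measured from the bottom), so Newton's second law along the string gives T − mg cos φ = m v²/r.
cos 66.7° = 0.3955, so T = m(v²/r + g cos φ) = 2.19 × ((7.24)²/0.645 + 10.0 × 0.3955) = 2.19 × (81.27 + (3.955)) = 2.19 × 85.22 = 186.6 N.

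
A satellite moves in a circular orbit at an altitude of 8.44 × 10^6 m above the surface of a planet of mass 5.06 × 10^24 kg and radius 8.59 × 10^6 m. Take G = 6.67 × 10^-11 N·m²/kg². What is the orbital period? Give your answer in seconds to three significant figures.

24000 s

r = R + h = 8.59 × 10^6 + 8.44 × 10^6 = 1.703 × 10^7 m. Gravity provides the centripetal force: G M m / r² = m v² / r ⇒ v = √(GM/r) = 4452 m/s.
T = 2πr/v = 2π × 1.703 × 10^7 / 4452 = 24040 s.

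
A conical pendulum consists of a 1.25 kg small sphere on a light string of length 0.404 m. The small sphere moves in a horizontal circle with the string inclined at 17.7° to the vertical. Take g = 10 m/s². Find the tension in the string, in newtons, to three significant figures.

13.1 N

Vertically the bob has no acceleration, so T cosθ = mg.
T = mg/cosθ = 1.25 × 10.0 / cos 17.7° = 12.50/0.9527 = 13.12 N.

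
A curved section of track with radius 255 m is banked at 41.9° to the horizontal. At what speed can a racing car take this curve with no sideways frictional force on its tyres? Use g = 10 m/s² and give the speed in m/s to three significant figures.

47.8 m/s

On a frictionless banked curve, N sinθ = mv²/r and N cosθ = mg, so tanθ = v²/(rg).
v = √(r g tanθ) = √(255 × 10.0 × tan 41.9°) = √(255 × 10.0 × 0.8972) = √2288 = 47.83 m/s.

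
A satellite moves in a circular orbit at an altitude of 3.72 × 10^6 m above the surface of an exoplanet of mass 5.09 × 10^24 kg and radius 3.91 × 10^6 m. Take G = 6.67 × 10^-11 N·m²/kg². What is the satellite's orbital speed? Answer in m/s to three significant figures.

Orbital radius r = R + h = 3.91 × 10^6 + 3.72 × 10^6 = 7.630 × 10^6 m.
Gravity supplies the centripetal force: G M m / r² = m v² / r, so v = √(GM/r).
v = √(6.67 × 10^-11 × 5.09 × 10^24 / 7.630 × 10^6) = √(4.450 × 10^7) = 6671 m/s.

6670 m/s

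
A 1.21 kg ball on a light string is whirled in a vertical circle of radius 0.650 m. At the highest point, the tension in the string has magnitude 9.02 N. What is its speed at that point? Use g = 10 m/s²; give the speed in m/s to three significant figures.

At the top, T + mg = mv²/r, so v = √(r(T/m + g)) = √(0.650 × (9.02/1.21 + 10.0)) = √(0.650 × 17.45) = √11.35 = 3.368 m/s.

3.37 m/s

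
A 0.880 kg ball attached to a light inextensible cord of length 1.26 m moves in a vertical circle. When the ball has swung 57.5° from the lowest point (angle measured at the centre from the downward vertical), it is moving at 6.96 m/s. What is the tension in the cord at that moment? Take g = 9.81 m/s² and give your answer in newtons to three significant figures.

38.5 N

Take the radial direction toward the centre of the circle as positive. The component of the weight along the string toward the centre is −mg cos φ (φ measured from the bottom), so Newton's second law along the string gives T − mg cos φ = m v²/r.
cos 57.5° = 0.5373, so T = m(v²/r + g cos φ) = 0.880 × ((6.96)²/1.26 + 9.81 × 0.5373) = 0.880 × (38.45 + (5.271)) = 0.880 × 43.72 = 38.47 N.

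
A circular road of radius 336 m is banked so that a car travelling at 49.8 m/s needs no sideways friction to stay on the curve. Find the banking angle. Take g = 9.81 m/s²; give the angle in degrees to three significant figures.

37.0°

With no friction, the horizontal component of the normal force provides the centripetal force: N sinθ = mv²/r, while N cosθ = mg vertically.
Dividing: tanθ = v²/(r g) = (49.8)²/(336 × 9.81) = 2480/3296 = 0.7524.
θ = arctan(0.7524) = 36.96°.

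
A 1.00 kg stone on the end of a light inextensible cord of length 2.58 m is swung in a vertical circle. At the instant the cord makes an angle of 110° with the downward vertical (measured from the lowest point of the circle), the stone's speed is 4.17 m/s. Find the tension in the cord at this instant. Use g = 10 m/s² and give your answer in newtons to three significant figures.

Take the radial direction toward the centre of the circle as positive. The component of the weight along the string toward the centre is −mg cos φ (φ measured from the bottom), so Newton's second law along the string gives T − mg cos φ = m v²/r.
cos 110° = -0.3420, so T = m(v²/r + g cos φ) = 1.00 × ((4.17)²/2.58 + 10.0 × -0.3420) = 1.00 × (6.740 + (-3.420)) = 1.00 × 3.320 = 3.320 N.

3.32 N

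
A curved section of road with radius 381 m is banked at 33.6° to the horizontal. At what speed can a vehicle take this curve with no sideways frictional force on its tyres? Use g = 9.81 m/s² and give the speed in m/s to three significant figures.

49.8 m/s

On a frictionless banked curve, N sinθ = mv²/r and N cosθ = mg, so tanθ = v²/(rg).
v = √(r g tanθ) = √(381 × 9.81 × tan 33.6°) = √(381 × 9.81 × 0.6644) = √2483 = 49.83 m/s.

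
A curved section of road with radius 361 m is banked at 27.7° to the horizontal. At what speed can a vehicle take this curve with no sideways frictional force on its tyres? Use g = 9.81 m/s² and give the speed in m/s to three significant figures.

On a frictionless banked curve, N sinθ = mv²/r and N cosθ = mg, so tanθ = v²/(rg).
v = √(r g tanθ) = √(361 × 9.81 × tan 27.7°) = √(361 × 9.81 × 0.5250) = √1859 = 43.12 m/s.

43.1 m/s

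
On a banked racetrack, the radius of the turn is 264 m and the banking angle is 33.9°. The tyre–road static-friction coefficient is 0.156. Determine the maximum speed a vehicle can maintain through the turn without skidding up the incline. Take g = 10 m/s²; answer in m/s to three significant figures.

At the maximum speed, friction acts down the slope at its limiting value f = μN. Radially (horizontal, toward centre): N sinθ + μN cosθ = mv²/r. Vertically: N cosθ − μN sinθ = mg.
Dividing: v² = r g (sinθ + μcosθ)/(cosθ − μsinθ).
sinθ + μcosθ = 0.5577 + 0.156×0.8300 = 0.6872; cosθ − μsinθ = 0.8300 − 0.156×0.5577 = 0.7430.
v² = 264 × 10.0 × 0.6872/0.7430 = 2442 m²/s², so v = 49.41 m/s.

49.4 m/s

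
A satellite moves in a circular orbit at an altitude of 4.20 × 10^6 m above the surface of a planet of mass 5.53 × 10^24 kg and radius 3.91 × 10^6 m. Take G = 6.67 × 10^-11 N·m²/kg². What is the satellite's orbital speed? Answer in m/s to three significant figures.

6740 m/s

Orbital radius r = R + h = 3.91 × 10^6 + 4.20 × 10^6 = 8.110 × 10^6 m.
Gravity supplies the centripetal force: G M m / r² = m v² / r, so v = √(GM/r).
v = √(6.67 × 10^-11 × 5.53 × 10^24 / 8.110 × 10^6) = √(4.548 × 10^7) = 6744 m/s.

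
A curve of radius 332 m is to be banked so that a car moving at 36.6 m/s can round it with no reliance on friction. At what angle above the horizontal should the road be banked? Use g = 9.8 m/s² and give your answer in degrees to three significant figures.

With no friction, the horizontal component of the normal force provides the centripetal force: N sinθ = mv²/r, while N cosθ = mg vertically.
Dividing: tanθ = v²/(r g) = (36.6)²/(332 × 9.8) = 1340/3254 = 0.4117.
θ = arctan(0.4117) = 22.38°.

22.4°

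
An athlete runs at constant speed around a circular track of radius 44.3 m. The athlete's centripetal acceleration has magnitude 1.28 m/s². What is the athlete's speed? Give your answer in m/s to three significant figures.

7.53 m/s

a_c = v²/r ⇒ v = √(a_c · r) = √(1.28 × 44.3) = √56.70 = 7.530 m/s.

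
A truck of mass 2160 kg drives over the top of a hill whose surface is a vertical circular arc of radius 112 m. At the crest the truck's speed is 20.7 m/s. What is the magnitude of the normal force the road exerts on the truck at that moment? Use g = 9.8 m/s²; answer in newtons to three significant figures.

12900 N

At the crest the centripetal acceleration points downward (toward the centre of the arc), so mg − N = mv²/r.
N = m(g − v²/r) = 2160 × (9.8 − (20.7)²/112) = 2160 × (9.8 − 3.826) = 2160 × 5.974 = 12900 N.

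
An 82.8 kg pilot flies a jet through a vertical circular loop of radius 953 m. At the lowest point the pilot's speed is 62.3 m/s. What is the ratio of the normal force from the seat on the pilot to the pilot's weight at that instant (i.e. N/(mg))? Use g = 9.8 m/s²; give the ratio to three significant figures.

1.42

At the bottom, N − mg = mv²/r, so N = m(v²/r + g) and N/(mg) = v²/(rg) + 1 = (62.3)²/(953 × 9.8) + 1 = 0.4156 + 1 = 1.416.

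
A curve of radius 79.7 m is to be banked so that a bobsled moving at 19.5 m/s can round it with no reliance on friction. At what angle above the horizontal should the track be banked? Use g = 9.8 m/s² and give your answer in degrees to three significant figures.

26.0°

For a frictionless banked turn: horizontally N sinθ = mv²/r and vertically N cosθ = mg.
Dividing: tanθ = v²/(r g) = (19.5)²/(79.7 × 9.8) = 380.2/781.1 = 0.4868.
θ = arctan(0.4868) = 25.96°.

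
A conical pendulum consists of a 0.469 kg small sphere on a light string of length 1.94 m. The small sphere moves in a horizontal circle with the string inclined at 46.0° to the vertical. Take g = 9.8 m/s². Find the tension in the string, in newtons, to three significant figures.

Vertically the bob has no acceleration, so T cosθ = mg.
T = mg/cosθ = 0.469 × 9.8 / cos 46.0° = 4.596/0.6947 = 6.616 N.

6.62 N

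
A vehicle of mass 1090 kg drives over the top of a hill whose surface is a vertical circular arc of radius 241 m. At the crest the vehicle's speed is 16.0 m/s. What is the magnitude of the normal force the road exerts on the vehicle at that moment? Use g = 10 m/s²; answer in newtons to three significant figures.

At the crest the centripetal acceleration points downward (toward the centre of the arc), so mg − N = mv²/r.
N = m(g − v²/r) = 1090 × (10.0 − (16.0)²/241) = 1090 × (10.0 − 1.062) = 1090 × 8.938 = 9742 N.

9740 N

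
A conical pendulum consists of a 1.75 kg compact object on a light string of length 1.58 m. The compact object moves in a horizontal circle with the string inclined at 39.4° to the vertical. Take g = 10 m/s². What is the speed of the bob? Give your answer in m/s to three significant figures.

The radius of the circle is r = L sinθ = 1.58 × sin 39.4° = 1.003 m.
Horizontally T sinθ = mv²/r and vertically T cosθ = mg, so tanθ = v²/(rg).
v = √(r g tanθ) = √(1.003 × 10.0 × 0.8214) = √8.238 = 2.870 m/s.

2.87 m/s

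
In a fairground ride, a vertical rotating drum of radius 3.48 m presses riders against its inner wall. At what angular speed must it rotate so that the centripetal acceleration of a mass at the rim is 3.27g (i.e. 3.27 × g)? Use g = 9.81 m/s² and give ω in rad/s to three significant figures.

Centripetal acceleration a_c = ω²r. Setting ω²r = 3.27g:
ω = √(3.27g / r) = √(3.27 × 9.81 / 3.48) = √9.218 = 3.036 rad/s.

3.04 rad/s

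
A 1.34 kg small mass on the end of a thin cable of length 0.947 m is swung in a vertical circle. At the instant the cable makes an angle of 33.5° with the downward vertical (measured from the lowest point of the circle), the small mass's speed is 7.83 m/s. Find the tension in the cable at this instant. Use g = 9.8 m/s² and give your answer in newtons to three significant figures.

97.7 N

Take the radial direction toward the centre of the circle as positive. The component of the weight along the string toward the centre is −mg cos φ (φ measured from the bottom), so Newton's second law along the string gives T − mg cos φ = m v²/r.
cos 33.5° = 0.8339, so T = m(v²/r + g cos φ) = 1.34 × ((7.83)²/0.947 + 9.8 × 0.8339) = 1.34 × (64.74 + (8.172)) = 1.34 × 72.91 = 97.70 N.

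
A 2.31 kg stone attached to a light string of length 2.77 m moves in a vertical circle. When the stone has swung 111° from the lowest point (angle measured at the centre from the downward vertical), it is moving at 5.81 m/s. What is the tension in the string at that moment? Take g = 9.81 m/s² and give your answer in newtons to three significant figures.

Take the radial direction toward the centre of the circle as positive. The component of the weight along the string toward the centre is −mg cos φ (φ measured from the bottom), so Newton's second law along the string gives T − mg cos φ = m v²/r.
cos 111° = -0.3584, so T = m(v²/r + g cos φ) = 2.31 × ((5.81)²/2.77 + 9.81 × -0.3584) = 2.31 × (12.19 + (-3.516)) = 2.31 × 8.671 = 20.03 N.

20.0 N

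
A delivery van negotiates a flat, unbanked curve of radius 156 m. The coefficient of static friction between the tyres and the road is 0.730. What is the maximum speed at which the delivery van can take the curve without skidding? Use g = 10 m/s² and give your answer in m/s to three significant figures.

Friction provides the centripetal force on a flat curve. At maximum speed it is at its limiting value: μ_s m g = m v²/r.
Mass cancels: v_max = √(μ_s g r) = √(0.730 × 10.0 × 156) = √1139 = 33.75 m/s.

33.7 m/s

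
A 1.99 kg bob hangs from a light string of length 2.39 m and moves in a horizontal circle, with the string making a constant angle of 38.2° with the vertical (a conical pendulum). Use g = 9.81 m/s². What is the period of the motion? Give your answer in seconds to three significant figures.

2.75 s

r = L sinθ = 1.478 m. From T sinθ = mω²r and T cosθ = mg: tanθ = ω²r/g, so ω² = g tanθ / r = g/(L cosθ).
ω = √(g/(L cosθ)) = √(9.81/(2.39 × 0.7859)) = √5.223 = 2.285 rad/s.
Period = 2π/ω = 2.749 s.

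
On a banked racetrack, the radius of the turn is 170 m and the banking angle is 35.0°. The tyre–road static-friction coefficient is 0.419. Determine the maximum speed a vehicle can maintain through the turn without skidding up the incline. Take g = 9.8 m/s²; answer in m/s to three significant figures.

51.4 m/s

At the maximum speed, friction acts down the slope at its limiting value f = μN. Radially (horizontal, toward centre): N sinθ + μN cosθ = mv²/r. Vertically: N cosθ − μN sinθ = mg.
Dividing: v² = r g (sinθ + μcosθ)/(cosθ − μsinθ).
sinθ + μcosθ = 0.5736 + 0.419×0.8192 = 0.9168; cosθ − μsinθ = 0.8192 − 0.419×0.5736 = 0.5788.
v² = 170 × 9.8 × 0.9168/0.5788 = 2639 m²/s², so v = 51.37 m/s.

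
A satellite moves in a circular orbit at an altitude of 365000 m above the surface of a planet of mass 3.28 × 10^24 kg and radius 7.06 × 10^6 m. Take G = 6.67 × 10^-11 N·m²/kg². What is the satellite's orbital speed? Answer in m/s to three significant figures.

Orbital radius r = R + h = 7.06 × 10^6 + 365000 = 7.425 × 10^6 m.
Gravity supplies the centripetal force: G M m / r² = m v² / r, so v = √(GM/r).
v = √(6.67 × 10^-11 × 3.28 × 10^24 / 7.425 × 10^6) = √(2.946 × 10^7) = 5428 m/s.

5430 m/s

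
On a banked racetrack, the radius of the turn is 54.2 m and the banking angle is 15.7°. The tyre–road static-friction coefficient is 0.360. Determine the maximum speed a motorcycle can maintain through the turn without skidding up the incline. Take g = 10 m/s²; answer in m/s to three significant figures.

19.7 m/s

At the maximum speed, friction acts down the slope at its limiting value f = μN. Radially (horizontal, toward centre): N sinθ + μN cosθ = mv²/r. Vertically: N cosθ − μN sinθ = mg.
Dividing: v² = r g (sinθ + μcosθ)/(cosθ − μsinθ).
sinθ + μcosθ = 0.2706 + 0.360×0.9627 = 0.6172; cosθ − μsinθ = 0.9627 − 0.360×0.2706 = 0.8653.
v² = 54.2 × 10.0 × 0.6172/0.8653 = 386.6 m²/s², so v = 19.66 m/s.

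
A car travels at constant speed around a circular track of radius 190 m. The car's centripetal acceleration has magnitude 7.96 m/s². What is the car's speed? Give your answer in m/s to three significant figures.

a_c = v²/r ⇒ v = √(a_c · r) = √(7.96 × 190) = √1512 = 38.89 m/s.

38.9 m/s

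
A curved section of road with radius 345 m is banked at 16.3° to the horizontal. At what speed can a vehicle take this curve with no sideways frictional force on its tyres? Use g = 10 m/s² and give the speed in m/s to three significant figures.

31.8 m/s

On a frictionless banked curve, N sinθ = mv²/r and N cosθ = mg, so tanθ = v²/(rg).
v = √(r g tanθ) = √(345 × 10.0 × tan 16.3°) = √(345 × 10.0 × 0.2924) = √1009 = 31.76 m/s.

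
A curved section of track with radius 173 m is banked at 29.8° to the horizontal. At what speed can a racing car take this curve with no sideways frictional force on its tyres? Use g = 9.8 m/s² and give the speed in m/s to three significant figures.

31.2 m/s

On a frictionless banked curve, N sinθ = mv²/r and N cosθ = mg, so tanθ = v²/(rg).
v = √(r g tanθ) = √(173 × 9.8 × tan 29.8°) = √(173 × 9.8 × 0.5727) = √971.0 = 31.16 m/s.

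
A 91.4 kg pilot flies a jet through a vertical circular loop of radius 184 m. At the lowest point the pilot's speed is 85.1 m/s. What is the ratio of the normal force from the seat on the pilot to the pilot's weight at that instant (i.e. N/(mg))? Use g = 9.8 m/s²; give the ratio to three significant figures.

5.02

At the bottom, N − mg = mv²/r, so N = m(v²/r + g) and N/(mg) = v²/(rg) + 1 = (85.1)²/(184 × 9.8) + 1 = 4.016 + 1 = 5.016.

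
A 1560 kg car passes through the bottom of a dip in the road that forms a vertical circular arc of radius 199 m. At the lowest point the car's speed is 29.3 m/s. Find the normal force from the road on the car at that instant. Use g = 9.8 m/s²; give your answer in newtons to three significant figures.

22000 N

At the lowest point, N points up (toward the centre) and the weight mg points down (away from the centre), so the net inward force is N − mg = mv²/r.
N = m(v²/r + g) = 1560 × ((29.3)²/199 + 9.8) = 1560 × (4.314 + 9.8) = 1560 × 14.11 = 22020 N.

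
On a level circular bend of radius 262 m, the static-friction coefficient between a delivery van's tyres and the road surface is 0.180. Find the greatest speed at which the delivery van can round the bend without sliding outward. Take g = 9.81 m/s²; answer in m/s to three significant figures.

21.5 m/s

The only inward force on a level bend is static friction, so at the limit f_s = μ_s N = μ_s m g = m v²/r.
Mass cancels: v_max = √(μ_s g r) = √(0.180 × 9.81 × 262) = √462.6 = 21.51 m/s.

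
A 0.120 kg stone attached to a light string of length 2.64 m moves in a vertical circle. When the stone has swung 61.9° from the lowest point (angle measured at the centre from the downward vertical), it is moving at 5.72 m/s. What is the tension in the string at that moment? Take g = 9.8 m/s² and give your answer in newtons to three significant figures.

Take the radial direction toward the centre of the circle as positive. The component of the weight along the string toward the centre is −mg cos φ (φ measured from the bottom), so Newton's second law along the string gives T − mg cos φ = m v²/r.
cos 61.9° = 0.4710, so T = m(v²/r + g cos φ) = 0.120 × ((5.72)²/2.64 + 9.8 × 0.4710) = 0.120 × (12.39 + (4.616)) = 0.120 × 17.01 = 2.041 N.

2.04 N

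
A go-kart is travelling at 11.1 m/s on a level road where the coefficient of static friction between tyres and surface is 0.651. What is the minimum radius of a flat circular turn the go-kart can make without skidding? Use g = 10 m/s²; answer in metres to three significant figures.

At the limit, μ_s m g = m v²/r, so r_min = v²/(μ_s g) = (11.1)²/(0.651 × 10.0) = 123.2/6.510 = 18.93 m.

18.9 m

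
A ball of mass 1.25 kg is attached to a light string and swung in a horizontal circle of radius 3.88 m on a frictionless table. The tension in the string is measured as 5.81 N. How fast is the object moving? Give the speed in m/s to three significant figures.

T = m v²/r ⇒ v = √(T r / m) = √(5.81 × 3.88 / 1.25) = √18.03 = 4.247 m/s.

4.25 m/s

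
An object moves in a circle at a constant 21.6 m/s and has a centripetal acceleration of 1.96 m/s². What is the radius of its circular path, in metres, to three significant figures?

238 m

a_c = v²/r ⇒ r = v²/a_c = (21.6)²/1.96 = 466.6/1.96 = 238.0 m.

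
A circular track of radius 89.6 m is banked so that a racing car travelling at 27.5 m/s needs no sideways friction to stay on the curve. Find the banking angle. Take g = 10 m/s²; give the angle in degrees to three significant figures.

40.2°

For a frictionless banked turn: horizontally N sinθ = mv²/r and vertically N cosθ = mg.
Dividing: tanθ = v²/(r g) = (27.5)²/(89.6 × 10.0) = 756.2/896.0 = 0.8440.
θ = arctan(0.8440) = 40.17°.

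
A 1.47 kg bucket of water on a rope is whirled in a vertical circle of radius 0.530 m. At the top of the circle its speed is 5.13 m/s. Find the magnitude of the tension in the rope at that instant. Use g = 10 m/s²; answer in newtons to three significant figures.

58.3 N

At the top, both T and the weight mg point inward (toward the centre), so T + mg = mv²/r.
T = m(v²/r − g) = 1.47 × ((5.13)²/0.530 − 10.0) = 1.47 × (49.65 − 10.0) = 1.47 × 39.65 = 58.29 N.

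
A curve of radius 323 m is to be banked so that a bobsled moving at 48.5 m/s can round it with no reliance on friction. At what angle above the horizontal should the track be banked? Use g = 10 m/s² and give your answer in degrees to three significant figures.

36.1°

For a frictionless banked turn: horizontally N sinθ = mv²/r and vertically N cosθ = mg.
Dividing: tanθ = v²/(r g) = (48.5)²/(323 × 10.0) = 2352/3230 = 0.7283.
θ = arctan(0.7283) = 36.06°.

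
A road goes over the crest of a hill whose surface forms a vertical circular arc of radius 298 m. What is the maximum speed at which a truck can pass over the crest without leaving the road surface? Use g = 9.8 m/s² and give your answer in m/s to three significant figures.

54.0 m/s

At the crest the centre of the circle is below the truck, so the net downward (centripetal) force is mg − N = mv²/r.
The truck leaves the road when N → 0, giving v_max = √(g r) = √(9.8 × 298) = 54.04 m/s.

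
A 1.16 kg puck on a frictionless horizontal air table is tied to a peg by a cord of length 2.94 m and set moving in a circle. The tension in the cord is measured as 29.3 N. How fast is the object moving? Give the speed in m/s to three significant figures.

T = m v²/r ⇒ v = √(T r / m) = √(29.3 × 2.94 / 1.16) = √74.26 = 8.617 m/s.

8.62 m/s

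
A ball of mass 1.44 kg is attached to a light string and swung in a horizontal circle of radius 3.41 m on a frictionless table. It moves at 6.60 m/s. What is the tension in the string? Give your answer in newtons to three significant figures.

The tension is the only horizontal force, so it supplies the full centripetal force: T = m v²/r = 1.44 × (6.600)²/3.41 = 1.44 × 43.56/3.41 = 18.39 N.

18.4 N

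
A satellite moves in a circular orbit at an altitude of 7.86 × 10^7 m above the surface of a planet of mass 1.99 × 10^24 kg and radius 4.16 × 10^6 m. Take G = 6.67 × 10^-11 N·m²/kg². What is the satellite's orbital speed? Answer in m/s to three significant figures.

1270 m/s

Orbital radius r = R + h = 4.16 × 10^6 + 7.86 × 10^7 = 8.276 × 10^7 m.
Gravity supplies the centripetal force: G M m / r² = m v² / r, so v = √(GM/r).
v = √(6.67 × 10^-11 × 1.99 × 10^24 / 8.276 × 10^7) = √(1.604 × 10^6) = 1266 m/s.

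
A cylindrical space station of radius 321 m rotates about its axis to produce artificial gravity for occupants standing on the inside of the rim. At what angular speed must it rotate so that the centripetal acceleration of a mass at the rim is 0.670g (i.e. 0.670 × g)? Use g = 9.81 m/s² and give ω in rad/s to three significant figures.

Centripetal acceleration a_c = ω²r. Setting ω²r = 0.670g:
ω = √(0.670g / r) = √(0.670 × 9.81 / 321) = √0.02048 = 0.1431 rad/s.

0.143 rad/s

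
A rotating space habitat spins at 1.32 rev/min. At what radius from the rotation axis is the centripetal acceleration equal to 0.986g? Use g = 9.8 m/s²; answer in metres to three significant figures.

506 m

ω = 1.32 rev/min × 2π/60 = 0.1382 rad/s.
a_c = ω²r = 0.986g ⇒ r = 0.986 × 9.8 / (0.1382)² = 9.663/0.01911 = 505.7 m.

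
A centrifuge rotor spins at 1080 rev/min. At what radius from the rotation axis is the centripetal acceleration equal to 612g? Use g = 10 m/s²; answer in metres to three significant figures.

0.478 m

ω = 1080 rev/min × 2π/60 = 113.1 rad/s.
a_c = ω²r = 612g ⇒ r = 612 × 10.0 / (113.1)² = 6120/12790 = 0.4785 m.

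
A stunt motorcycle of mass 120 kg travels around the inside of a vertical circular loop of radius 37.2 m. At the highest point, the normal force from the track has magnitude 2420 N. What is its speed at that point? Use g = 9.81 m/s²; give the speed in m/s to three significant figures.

33.4 m/s

At the top, N + mg = mv²/r, so v = √(r(N/m + g)) = √(37.2 × (2420/120 + 9.81)) = √(37.2 × 29.98) = √1115 = 33.39 m/s.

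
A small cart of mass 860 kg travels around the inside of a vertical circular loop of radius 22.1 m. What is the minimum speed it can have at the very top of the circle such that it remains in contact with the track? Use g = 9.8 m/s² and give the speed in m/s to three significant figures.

At the highest point the centre is directly below, so both the weight and N act inward: N + mg = mv²/r.
At minimum speed N → 0, so mg = mv_min²/r ⇒ v_min = √(g r) = √(9.8 × 22.1) = 14.72 m/s.

14.7 m/s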